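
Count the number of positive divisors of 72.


72 = 2^3 × 3^2
d(72) = (3+1) × (2+1) = 12

12 divisors


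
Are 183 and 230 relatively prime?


Euclidean algorithm:
230 = 1 * 183 + 47
183 = 3 * 47 + 42
47 = 1 * 42 + 5
42 = 8 * 5 + 2
5 = 2 * 2 + 1
2 = 2 * 1 + 0
GCD(183, 230) = 1

Yes, coprime (GCD = 1)


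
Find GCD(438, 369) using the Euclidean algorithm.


438 = 1 * 369 + 69
369 = 5 * 69 + 24
69 = 2 * 24 + 21
24 = 1 * 21 + 3
21 = 7 * 3 + 0
GCD = 3


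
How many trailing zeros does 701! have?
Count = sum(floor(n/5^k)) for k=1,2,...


floor(701/5) = 140
floor(701/25) = 28
floor(701/125) = 5
floor(701/625) = 1
Total = 174

174 trailing zeros


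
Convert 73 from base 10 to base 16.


73 (base 10) = 73 (decimal)
73 (decimal) = 49 (base 16)


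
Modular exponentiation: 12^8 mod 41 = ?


12^1 mod 41 = 12
12^2 mod 41 = 21
12^3 mod 41 = 6
12^4 mod 41 = 31
12^5 mod 41 = 3
12^6 mod 41 = 36
12^7 mod 41 = 22
12^8 mod 41 = 18


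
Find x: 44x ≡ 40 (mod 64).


GCD(44, 64) = 4 divides 40
Divide: 11x ≡ 10 (mod 16)
x ≡ 14 (mod 16)


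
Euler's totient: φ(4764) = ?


4764 = 2^2 × 3 × 397
Prime factors: 2, 3, 397
φ(4764) = 4764 × (1-1/2) × (1-1/3) × (1-1/397)
= 4764 × 1/2 × 2/3 × 396/397 = 1584

φ(4764) = 1584


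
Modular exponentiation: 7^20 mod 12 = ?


7^1 mod 12 = 7
7^2 mod 12 = 1
7^3 mod 12 = 7
7^4 mod 12 = 1
7^5 mod 12 = 7
7^6 mod 12 = 1
7^7 mod 12 = 7
7^8 mod 12 = 1
7^9 mod 12 = 7
7^10 mod 12 = 1
7^11 mod 12 = 7
7^12 mod 12 = 1
7^13 mod 12 = 7
7^14 mod 12 = 1
7^15 mod 12 = 7
7^16 mod 12 = 1
7^17 mod 12 = 7
7^18 mod 12 = 1
7^19 mod 12 = 7
7^20 mod 12 = 1


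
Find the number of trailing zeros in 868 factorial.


floor(868/5) = 173
floor(868/25) = 34
floor(868/125) = 6
floor(868/625) = 1
Total = 214

214 trailing zeros


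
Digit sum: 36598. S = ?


3 + 6 + 5 + 9 + 8 = 31


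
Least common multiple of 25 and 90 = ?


GCD(25, 90) = 5
LCM = 25*90/5 = 2250/5 = 450

LCM = 450


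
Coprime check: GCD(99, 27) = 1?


Euclidean algorithm:
99 = 3 * 27 + 18
27 = 1 * 18 + 9
18 = 2 * 9 + 0
GCD(99, 27) = 9

No, not coprime (GCD = 9)


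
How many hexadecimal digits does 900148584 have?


900148584 in base 16 = 35A72D68
Number of digits = 8

8 digits (base 16)


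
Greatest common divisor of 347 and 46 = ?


347 = 7 * 46 + 25
46 = 1 * 25 + 21
25 = 1 * 21 + 4
21 = 5 * 4 + 1
4 = 4 * 1 + 0
GCD = 1


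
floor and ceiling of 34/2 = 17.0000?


34/2 = 17.0000
floor = 17
ceil = 17

floor = 17, ceil = 17


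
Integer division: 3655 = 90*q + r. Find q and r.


3655 = 90 * 40 + 55
Check: 3600 + 55 = 3655

q = 40, r = 55


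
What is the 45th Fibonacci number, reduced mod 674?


F(k) mod 674 for k=1..45:
1, 1, 2, 3, 5, 8, 13, 21, 34, 55, 89, 144, 233, 377, 610, 313, 249, 562, 137, 25, 162, 187, 349, 536, 211, 73, 284, 357, 641, 324, 291, 615, 232, 173, 405, 578, 309, 213, 522, 61, 583, 644, 553, 523, 402
F(45) mod 674 = 402


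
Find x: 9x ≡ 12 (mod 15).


GCD(9, 15) = 3 divides 12
Divide: 3x ≡ 4 (mod 5)
x ≡ 3 (mod 5)


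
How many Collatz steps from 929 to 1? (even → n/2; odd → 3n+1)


929 → 2788 → 1394 → 697 → 2092 → 1046 → 523 → 1570 → 785 → 2356 → 1178 → 589 → 1768 → 884 → 442 → 221 → 664 → 332 → 166 → 83 → 250 → 125 → 376 → 188 → 94 → 47 → 142 → 71 → 214 → 107 → 322 → 161 → 484 → 242 → 121 → 364 → 182 → 91 → 274 → 137 → 412 → 206 → 103 → 310 → 155 → 466 → 233 → 700 → 350 → 175 → 526 → 263 → 790 → 395 → 1186 → 593 → 1780 → 890 → 445 → 1336 → 668 → 334 → 167 → 502 → 251 → 754 → 377 → 1132 → 566 → 283 → 850 → 425 → 1276 → 638 → 319 → 958 → 479 → 1438 → 719 → 2158 → 1079 → 3238 → 1619 → 4858 → 2429 → 7288 → 3644 → 1822 → 911 → 2734 → 1367 → 4102 → 2051 → 6154 → 3077 → 9232 → 4616 → 2308 → 1154 → 577 → 1732 → 866 → 433 → 1300 → 650 → 325 → 976 → 488 → 244 → 122 → 61 → 184 → 92 → 46 → 23 → 70 → 35 → 106 → 53 → 160 → 80 → 40 → 20 → 10 → 5 → 16 → 8 → 4 → 2 → 1
Total steps = 129

129 steps


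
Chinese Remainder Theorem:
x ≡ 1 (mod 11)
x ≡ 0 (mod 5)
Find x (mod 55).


M = 11*5 = 55
M1 = M/11 = 5, M2 = M/5 = 11
M1^(-1) mod 11 = 9, M2^(-1) mod 5 = 1
x = 1*5*9 + 0*11*1 = 45
45 mod 55 = 45
Check: 45 mod 11 = 1 ✓, 45 mod 5 = 0 ✓

x ≡ 45 (mod 55)


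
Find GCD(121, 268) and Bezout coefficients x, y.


Tabular extended Euclidean (each row: r = 121*s + 268*t):
r=121, s=1, t=0
r=268, s=0, t=1
q=0: r=121, s=1, t=0   [121*(1) + 268*(0) = 121]
q=2: r=26, s=-2, t=1   [121*(-2) + 268*(1) = 26]
q=4: r=17, s=9, t=-4   [121*(9) + 268*(-4) = 17]
q=1: r=9, s=-11, t=5   [121*(-11) + 268*(5) = 9]
q=1: r=8, s=20, t=-9   [121*(20) + 268*(-9) = 8]
q=1: r=1, s=-31, t=14   [121*(-31) + 268*(14) = 1]
q=8: r=0, s=268, t=-121   [121*(268) + 268*(-121) = 0]
GCD = 1; from the row with r=1: x=-31, y=14
Check: 121*(-31) + 268*(14) = -3751 + 3752 = 1

GCD = 1, x = -31, y = 14


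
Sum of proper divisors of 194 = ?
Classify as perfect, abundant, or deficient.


Proper divisors: 1, 2, 97
Sum = 1 + 2 + 97 = 100
100 < 194 → deficient

s(194) = 100 (deficient)


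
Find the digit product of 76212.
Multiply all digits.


7 × 6 × 2 × 1 × 2 = 168


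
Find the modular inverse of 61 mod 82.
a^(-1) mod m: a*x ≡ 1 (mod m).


Use the extended Euclidean algorithm on (82, 61); each row r = 82*s + 61*t:
r=82, s=1, t=0
r=61, s=0, t=1
q=1: r=21, s=1, t=-1   [82*(1) + 61*(-1) = 21]
q=2: r=19, s=-2, t=3   [82*(-2) + 61*(3) = 19]
q=1: r=2, s=3, t=-4   [82*(3) + 61*(-4) = 2]
q=9: r=1, s=-29, t=39   [82*(-29) + 61*(39) = 1]
q=2: r=0, s=61, t=-82   [82*(61) + 61*(-82) = 0]
GCD = 1 with t = 39, so 61*(39) ≡ 1 (mod 82)
Inverse = 39 mod 82 = 39
Check: 61 * 39 = 2379 ≡ 1 (mod 82)

61^(-1) ≡ 39 (mod 82)


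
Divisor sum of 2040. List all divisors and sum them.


Divisors of 2040: 1, 2, 3, 4, 5, 6, 8, 10, 12, 15, 17, 20, 24, 30, 34, 40, 51, 60, 68, 85, 102, 120, 136, 170, 204, 255, 340, 408, 510, 680, 1020, 2040
Sum = 1 + 2 + 3 + 4 + 5 + 6 + 8 + 10 + 12 + 15 + 17 + 20 + 24 + 30 + 34 + 40 + 51 + 60 + 68 + 85 + 102 + 120 + 136 + 170 + 204 + 255 + 340 + 408 + 510 + 680 + 1020 + 2040 = 6480

σ(2040) = 6480


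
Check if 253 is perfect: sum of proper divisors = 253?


Proper divisors of 253: 1, 11, 23
Sum = 1 + 11 + 23 = 35

No, 253 is not perfect (35 ≠ 253)


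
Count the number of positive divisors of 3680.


3680 = 2^5 × 5^1 × 23^1
d(3680) = (5+1) × (1+1) × (1+1) = 24

24 divisors


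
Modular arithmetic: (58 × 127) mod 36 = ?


58 × 127 = 7366
7366 mod 36 = 22


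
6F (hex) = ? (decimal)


6F (base 16) = 111 (decimal)
111 (decimal) = 111 (base 10)


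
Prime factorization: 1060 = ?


1060 / 2 = 530
530 / 2 = 265
265 / 5 = 53
53 / 53 = 1
1060 = 2^2 × 5 × 53


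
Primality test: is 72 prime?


72 / 2 = 36 (exact division)
72 is NOT prime.

No, 72 is not prime


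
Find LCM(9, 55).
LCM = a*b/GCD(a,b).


GCD(9, 55) = 1
LCM = 9*55/1 = 495/1 = 495

LCM = 495


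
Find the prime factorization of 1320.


1320 / 2 = 660
660 / 2 = 330
330 / 2 = 165
165 / 3 = 55
55 / 5 = 11
11 / 11 = 1
1320 = 2^3 × 3 × 5 × 11


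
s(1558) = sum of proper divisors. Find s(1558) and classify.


Proper divisors: 1, 2, 19, 38, 41, 82, 779
Sum = 1 + 2 + 19 + 38 + 41 + 82 + 779 = 962
962 < 1558 → deficient

s(1558) = 962 (deficient)


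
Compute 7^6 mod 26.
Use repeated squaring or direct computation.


7^1 mod 26 = 7
7^2 mod 26 = 23
7^3 mod 26 = 5
7^4 mod 26 = 9
7^5 mod 26 = 11
7^6 mod 26 = 25


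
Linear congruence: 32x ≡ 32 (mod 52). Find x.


GCD(32, 52) = 4 divides 32
Divide: 8x ≡ 8 (mod 13)
x ≡ 1 (mod 13)


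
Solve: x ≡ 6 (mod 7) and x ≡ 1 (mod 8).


M = 7*8 = 56
M1 = M/7 = 8, M2 = M/8 = 7
M1^(-1) mod 7 = 1, M2^(-1) mod 8 = 7
x = 6*8*1 + 1*7*7 = 97
97 mod 56 = 41
Check: 41 mod 7 = 6 ✓, 41 mod 8 = 1 ✓

x ≡ 41 (mod 56)


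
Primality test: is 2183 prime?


2183 / 37 = 59 (exact division)
2183 is NOT prime.

No, 2183 is not prime


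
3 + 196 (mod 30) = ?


3 + 196 = 199
199 mod 30 = 19


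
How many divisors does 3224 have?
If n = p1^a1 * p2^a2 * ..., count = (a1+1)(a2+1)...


3224 = 2^3 × 13^1 × 31^1
d(3224) = (3+1) × (1+1) × (1+1) = 16

16 divisors


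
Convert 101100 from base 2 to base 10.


101100 (base 2) = 44 (decimal)
44 (decimal) = 44 (base 10)


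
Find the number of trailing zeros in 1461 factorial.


floor(1461/5) = 292
floor(1461/25) = 58
floor(1461/125) = 11
floor(1461/625) = 2
Total = 363

363 trailing zeros


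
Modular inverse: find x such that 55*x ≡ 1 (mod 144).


Use the extended Euclidean algorithm on (144, 55); each row r = 144*s + 55*t:
r=144, s=1, t=0
r=55, s=0, t=1
q=2: r=34, s=1, t=-2   [144*(1) + 55*(-2) = 34]
q=1: r=21, s=-1, t=3   [144*(-1) + 55*(3) = 21]
q=1: r=13, s=2, t=-5   [144*(2) + 55*(-5) = 13]
q=1: r=8, s=-3, t=8   [144*(-3) + 55*(8) = 8]
q=1: r=5, s=5, t=-13   [144*(5) + 55*(-13) = 5]
q=1: r=3, s=-8, t=21   [144*(-8) + 55*(21) = 3]
q=1: r=2, s=13, t=-34   [144*(13) + 55*(-34) = 2]
q=1: r=1, s=-21, t=55   [144*(-21) + 55*(55) = 1]
q=2: r=0, s=55, t=-144   [144*(55) + 55*(-144) = 0]
GCD = 1 with t = 55, so 55*(55) ≡ 1 (mod 144)
Inverse = 55 mod 144 = 55
Check: 55 * 55 = 3025 ≡ 1 (mod 144)

55^(-1) ≡ 55 (mod 144)


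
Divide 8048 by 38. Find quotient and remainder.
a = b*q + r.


8048 = 38 * 211 + 30
Check: 8018 + 30 = 8048

q = 211, r = 30


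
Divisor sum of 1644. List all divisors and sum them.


Divisors of 1644: 1, 2, 3, 4, 6, 12, 137, 274, 411, 548, 822, 1644
Sum = 1 + 2 + 3 + 4 + 6 + 12 + 137 + 274 + 411 + 548 + 822 + 1644 = 3864

σ(1644) = 3864


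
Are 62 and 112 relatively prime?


Euclidean algorithm:
112 = 1 * 62 + 50
62 = 1 * 50 + 12
50 = 4 * 12 + 2
12 = 6 * 2 + 0
GCD(62, 112) = 2

No, not coprime (GCD = 2)


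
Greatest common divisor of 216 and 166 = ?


216 = 1 * 166 + 50
166 = 3 * 50 + 16
50 = 3 * 16 + 2
16 = 8 * 2 + 0
GCD = 2


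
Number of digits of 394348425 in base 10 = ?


394348425 has 9 digits in base 10
floor(log10(394348425)) + 1 = floor(8.5959) + 1 = 9

9 digits (base 10)


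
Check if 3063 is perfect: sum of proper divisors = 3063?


Proper divisors of 3063: 1, 3, 1021
Sum = 1 + 3 + 1021 = 1025

No, 3063 is not perfect (1025 ≠ 3063)


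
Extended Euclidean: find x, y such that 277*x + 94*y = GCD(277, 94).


Tabular extended Euclidean (each row: r = 277*s + 94*t):
r=277, s=1, t=0
r=94, s=0, t=1
q=2: r=89, s=1, t=-2   [277*(1) + 94*(-2) = 89]
q=1: r=5, s=-1, t=3   [277*(-1) + 94*(3) = 5]
q=17: r=4, s=18, t=-53   [277*(18) + 94*(-53) = 4]
q=1: r=1, s=-19, t=56   [277*(-19) + 94*(56) = 1]
q=4: r=0, s=94, t=-277   [277*(94) + 94*(-277) = 0]
GCD = 1; from the row with r=1: x=-19, y=56
Check: 277*(-19) + 94*(56) = -5263 + 5264 = 1

GCD = 1, x = -19, y = 56


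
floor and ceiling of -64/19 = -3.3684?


-64/19 = -3.3684
floor = -4
ceil = -3

floor = -4, ceil = -3


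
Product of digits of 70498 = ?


7 × 0 × 4 × 9 × 8 = 0


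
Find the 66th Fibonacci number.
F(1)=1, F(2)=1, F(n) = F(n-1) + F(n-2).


Sequence: 1, 1, 2, 3, 5, 8, 13, 21, 34, 55, 89, 144, 233, 377, 610, 987, 1597, 2584, 4181, 6765, 10946, 17711, 28657, 46368, 75025, 121393, 196418, 317811, 514229, 832040, 1346269, 2178309, 3524578, 5702887, 9227465, 14930352, 24157817, 39088169, 63245986, 102334155, 165580141, 267914296, 433494437, 701408733, 1134903170, 1836311903, 2971215073, 4807526976, 7778742049, 12586269025, 20365011074, 32951280099, 53316291173, 86267571272, 139583862445, 225851433717, 365435296162, 591286729879, 956722026041, 1548008755920, 2504730781961, 4052739537881, 6557470319842, 10610209857723, 17167680177565, 27777890035288
F(66) = 27777890035288


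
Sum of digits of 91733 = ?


9 + 1 + 7 + 3 + 3 = 23


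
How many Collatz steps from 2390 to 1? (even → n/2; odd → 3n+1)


2390 → 1195 → 3586 → 1793 → 5380 → 2690 → 1345 → 4036 → 2018 → 1009 → 3028 → 1514 → 757 → 2272 → 1136 → 568 → 284 → 142 → 71 → 214 → 107 → 322 → 161 → 484 → 242 → 121 → 364 → 182 → 91 → 274 → 137 → 412 → 206 → 103 → 310 → 155 → 466 → 233 → 700 → 350 → 175 → 526 → 263 → 790 → 395 → 1186 → 593 → 1780 → 890 → 445 → 1336 → 668 → 334 → 167 → 502 → 251 → 754 → 377 → 1132 → 566 → 283 → 850 → 425 → 1276 → 638 → 319 → 958 → 479 → 1438 → 719 → 2158 → 1079 → 3238 → 1619 → 4858 → 2429 → 7288 → 3644 → 1822 → 911 → 2734 → 1367 → 4102 → 2051 → 6154 → 3077 → 9232 → 4616 → 2308 → 1154 → 577 → 1732 → 866 → 433 → 1300 → 650 → 325 → 976 → 488 → 244 → 122 → 61 → 184 → 92 → 46 → 23 → 70 → 35 → 106 → 53 → 160 → 80 → 40 → 20 → 10 → 5 → 16 → 8 → 4 → 2 → 1
Total steps = 120

120 steps


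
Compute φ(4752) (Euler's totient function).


4752 = 2^4 × 3^3 × 11
Prime factors: 2, 3, 11
φ(4752) = 4752 × (1-1/2) × (1-1/3) × (1-1/11)
= 4752 × 1/2 × 2/3 × 10/11 = 1440

φ(4752) = 1440


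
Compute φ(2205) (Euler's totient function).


2205 = 3^2 × 5 × 7^2
Prime factors: 3, 5, 7
φ(2205) = 2205 × (1-1/3) × (1-1/5) × (1-1/7)
= 2205 × 2/3 × 4/5 × 6/7 = 1008

φ(2205) = 1008


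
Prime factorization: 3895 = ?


3895 / 5 = 779
779 / 19 = 41
41 / 41 = 1
3895 = 5 × 19 × 41


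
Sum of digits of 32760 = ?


3 + 2 + 7 + 6 + 0 = 18


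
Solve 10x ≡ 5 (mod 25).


GCD(10, 25) = 5 divides 5
Divide: 2x ≡ 1 (mod 5)
x ≡ 3 (mod 5)


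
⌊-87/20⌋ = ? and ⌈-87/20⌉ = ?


-87/20 = -4.3500
floor = -5
ceil = -4

floor = -5, ceil = -4


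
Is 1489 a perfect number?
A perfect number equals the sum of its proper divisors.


Proper divisors of 1489: 1
Sum = 1 = 1

No, 1489 is not perfect (1 ≠ 1489)


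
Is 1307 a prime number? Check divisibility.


Check divisors up to sqrt(1307) = 36.1525
No divisors found.
1307 is prime.

Yes, 1307 is prime


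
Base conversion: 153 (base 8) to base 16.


153 (base 8) = 107 (decimal)
107 (decimal) = 6B (base 16)


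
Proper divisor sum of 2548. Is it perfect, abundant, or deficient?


Proper divisors: 1, 2, 4, 7, 13, 14, 26, 28, 49, 52, 91, 98, 182, 196, 364, 637, 1274
Sum = 1 + 2 + 4 + 7 + 13 + 14 + 26 + 28 + 49 + 52 + 91 + 98 + 182 + 196 + 364 + 637 + 1274 = 3038
3038 > 2548 → abundant

s(2548) = 3038 (abundant)


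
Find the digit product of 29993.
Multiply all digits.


2 × 9 × 9 × 9 × 3 = 4374


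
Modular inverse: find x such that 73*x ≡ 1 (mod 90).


Use the extended Euclidean algorithm on (90, 73); each row r = 90*s + 73*t:
r=90, s=1, t=0
r=73, s=0, t=1
q=1: r=17, s=1, t=-1   [90*(1) + 73*(-1) = 17]
q=4: r=5, s=-4, t=5   [90*(-4) + 73*(5) = 5]
q=3: r=2, s=13, t=-16   [90*(13) + 73*(-16) = 2]
q=2: r=1, s=-30, t=37   [90*(-30) + 73*(37) = 1]
q=2: r=0, s=73, t=-90   [90*(73) + 73*(-90) = 0]
GCD = 1 with t = 37, so 73*(37) ≡ 1 (mod 90)
Inverse = 37 mod 90 = 37
Check: 73 * 37 = 2701 ≡ 1 (mod 90)

73^(-1) ≡ 37 (mod 90)


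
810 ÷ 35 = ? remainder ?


810 = 35 * 23 + 5
Check: 805 + 5 = 810

q = 23, r = 5


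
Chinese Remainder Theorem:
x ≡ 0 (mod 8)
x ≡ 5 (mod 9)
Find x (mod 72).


M = 8*9 = 72
M1 = M/8 = 9, M2 = M/9 = 8
M1^(-1) mod 8 = 1, M2^(-1) mod 9 = 8
x = 0*9*1 + 5*8*8 = 320
320 mod 72 = 32
Check: 32 mod 8 = 0 ✓, 32 mod 9 = 5 ✓

x ≡ 32 (mod 72)


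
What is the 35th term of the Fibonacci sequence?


Sequence: 1, 1, 2, 3, 5, 8, 13, 21, 34, 55, 89, 144, 233, 377, 610, 987, 1597, 2584, 4181, 6765, 10946, 17711, 28657, 46368, 75025, 121393, 196418, 317811, 514229, 832040, 1346269, 2178309, 3524578, 5702887, 9227465
F(35) = 9227465


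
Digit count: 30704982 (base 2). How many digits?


30704982 in base 2 = 1110101001000010101010110
Number of digits = 25

25 digits (base 2)


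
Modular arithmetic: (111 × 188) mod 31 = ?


111 × 188 = 20868
20868 mod 31 = 5


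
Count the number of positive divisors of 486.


486 = 2^1 × 3^5
d(486) = (1+1) × (5+1) = 12

12 divisors


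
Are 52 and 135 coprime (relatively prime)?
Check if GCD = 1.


Euclidean algorithm:
135 = 2 * 52 + 31
52 = 1 * 31 + 21
31 = 1 * 21 + 10
21 = 2 * 10 + 1
10 = 10 * 1 + 0
GCD(52, 135) = 1

Yes, coprime (GCD = 1)


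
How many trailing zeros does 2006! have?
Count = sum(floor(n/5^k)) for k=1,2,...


floor(2006/5) = 401
floor(2006/25) = 80
floor(2006/125) = 16
floor(2006/625) = 3
Total = 500

500 trailing zeros


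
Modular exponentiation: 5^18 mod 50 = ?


5^1 mod 50 = 5
5^2 mod 50 = 25
5^3 mod 50 = 25
5^4 mod 50 = 25
5^5 mod 50 = 25
5^6 mod 50 = 25
5^7 mod 50 = 25
5^8 mod 50 = 25
5^9 mod 50 = 25
5^10 mod 50 = 25
5^11 mod 50 = 25
5^12 mod 50 = 25
5^13 mod 50 = 25
5^14 mod 50 = 25
5^15 mod 50 = 25
5^16 mod 50 = 25
5^17 mod 50 = 25
5^18 mod 50 = 25


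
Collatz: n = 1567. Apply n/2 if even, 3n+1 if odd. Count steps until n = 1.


1567 → 4702 → 2351 → 7054 → 3527 → 10582 → 5291 → 15874 → 7937 → 23812 → 11906 → 5953 → 17860 → 8930 → 4465 → 13396 → 6698 → 3349 → 10048 → 5024 → 2512 → 1256 → 628 → 314 → 157 → 472 → 236 → 118 → 59 → 178 → 89 → 268 → 134 → 67 → 202 → 101 → 304 → 152 → 76 → 38 → 19 → 58 → 29 → 88 → 44 → 22 → 11 → 34 → 17 → 52 → 26 → 13 → 40 → 20 → 10 → 5 → 16 → 8 → 4 → 2 → 1
Total steps = 60

60 steps


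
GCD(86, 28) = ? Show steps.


86 = 3 * 28 + 2
28 = 14 * 2 + 0
GCD = 2


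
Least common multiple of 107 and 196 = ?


GCD(107, 196) = 1
LCM = 107*196/1 = 20972/1 = 20972

LCM = 20972


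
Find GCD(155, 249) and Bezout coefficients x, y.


Tabular extended Euclidean (each row: r = 155*s + 249*t):
r=155, s=1, t=0
r=249, s=0, t=1
q=0: r=155, s=1, t=0   [155*(1) + 249*(0) = 155]
q=1: r=94, s=-1, t=1   [155*(-1) + 249*(1) = 94]
q=1: r=61, s=2, t=-1   [155*(2) + 249*(-1) = 61]
q=1: r=33, s=-3, t=2   [155*(-3) + 249*(2) = 33]
q=1: r=28, s=5, t=-3   [155*(5) + 249*(-3) = 28]
q=1: r=5, s=-8, t=5   [155*(-8) + 249*(5) = 5]
q=5: r=3, s=45, t=-28   [155*(45) + 249*(-28) = 3]
q=1: r=2, s=-53, t=33   [155*(-53) + 249*(33) = 2]
q=1: r=1, s=98, t=-61   [155*(98) + 249*(-61) = 1]
q=2: r=0, s=-249, t=155   [155*(-249) + 249*(155) = 0]
GCD = 1; from the row with r=1: x=98, y=-61
Check: 155*(98) + 249*(-61) = 15190 - 15189 = 1

GCD = 1, x = 98, y = -61


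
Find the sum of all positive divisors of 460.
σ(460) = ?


Divisors of 460: 1, 2, 4, 5, 10, 20, 23, 46, 92, 115, 230, 460
Sum = 1 + 2 + 4 + 5 + 10 + 20 + 23 + 46 + 92 + 115 + 230 + 460 = 1008

σ(460) = 1008


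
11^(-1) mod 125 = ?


Use the extended Euclidean algorithm on (125, 11); each row r = 125*s + 11*t:
r=125, s=1, t=0
r=11, s=0, t=1
q=11: r=4, s=1, t=-11   [125*(1) + 11*(-11) = 4]
q=2: r=3, s=-2, t=23   [125*(-2) + 11*(23) = 3]
q=1: r=1, s=3, t=-34   [125*(3) + 11*(-34) = 1]
q=3: r=0, s=-11, t=125   [125*(-11) + 11*(125) = 0]
GCD = 1 with t = -34, so 11*(-34) ≡ 1 (mod 125)
Inverse = -34 mod 125 = 91
Check: 11 * 91 = 1001 ≡ 1 (mod 125)

11^(-1) ≡ 91 (mod 125)


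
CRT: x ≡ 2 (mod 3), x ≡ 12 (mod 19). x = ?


M = 3*19 = 57
M1 = M/3 = 19, M2 = M/19 = 3
M1^(-1) mod 3 = 1, M2^(-1) mod 19 = 13
x = 2*19*1 + 12*3*13 = 506
506 mod 57 = 50
Check: 50 mod 3 = 2 ✓, 50 mod 19 = 12 ✓

x ≡ 50 (mod 57)


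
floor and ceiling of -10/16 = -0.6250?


-10/16 = -0.6250
floor = -1
ceil = 0

floor = -1, ceil = 0


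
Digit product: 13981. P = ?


1 × 3 × 9 × 8 × 1 = 216


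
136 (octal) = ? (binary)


136 (base 8) = 94 (decimal)
94 (decimal) = 1011110 (base 2)


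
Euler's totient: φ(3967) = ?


3967 = 3967
Prime factors: 3967
φ(3967) = 3967 × (1-1/3967)
= 3967 × 3966/3967 = 3966

φ(3967) = 3966


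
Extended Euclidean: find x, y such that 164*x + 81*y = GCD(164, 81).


Tabular extended Euclidean (each row: r = 164*s + 81*t):
r=164, s=1, t=0
r=81, s=0, t=1
q=2: r=2, s=1, t=-2   [164*(1) + 81*(-2) = 2]
q=40: r=1, s=-40, t=81   [164*(-40) + 81*(81) = 1]
q=2: r=0, s=81, t=-164   [164*(81) + 81*(-164) = 0]
GCD = 1; from the row with r=1: x=-40, y=81
Check: 164*(-40) + 81*(81) = -6560 + 6561 = 1

GCD = 1, x = -40, y = 81


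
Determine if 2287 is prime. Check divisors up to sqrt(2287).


Check divisors up to sqrt(2287) = 47.8226
No divisors found.
2287 is prime.

Yes, 2287 is prime


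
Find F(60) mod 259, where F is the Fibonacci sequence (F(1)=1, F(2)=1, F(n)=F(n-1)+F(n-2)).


F(k) mod 259 for k=1..60:
1, 1, 2, 3, 5, 8, 13, 21, 34, 55, 89, 144, 233, 118, 92, 210, 43, 253, 37, 31, 68, 99, 167, 7, 174, 181, 96, 18, 114, 132, 246, 119, 106, 225, 72, 38, 110, 148, 258, 147, 146, 34, 180, 214, 135, 90, 225, 56, 22, 78, 100, 178, 19, 197, 216, 154, 111, 6, 117, 123
F(60) mod 259 = 123


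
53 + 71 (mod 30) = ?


53 + 71 = 124
124 mod 30 = 4


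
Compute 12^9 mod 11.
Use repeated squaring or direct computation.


12^1 mod 11 = 1
12^2 mod 11 = 1
12^3 mod 11 = 1
12^4 mod 11 = 1
12^5 mod 11 = 1
12^6 mod 11 = 1
12^7 mod 11 = 1
12^8 mod 11 = 1
12^9 mod 11 = 1


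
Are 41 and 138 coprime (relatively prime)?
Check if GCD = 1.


Euclidean algorithm:
138 = 3 * 41 + 15
41 = 2 * 15 + 11
15 = 1 * 11 + 4
11 = 2 * 4 + 3
4 = 1 * 3 + 1
3 = 3 * 1 + 0
GCD(41, 138) = 1

Yes, coprime (GCD = 1)


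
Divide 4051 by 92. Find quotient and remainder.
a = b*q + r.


4051 = 92 * 44 + 3
Check: 4048 + 3 = 4051

q = 44, r = 3


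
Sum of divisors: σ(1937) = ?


Divisors of 1937: 1, 13, 149, 1937
Sum = 1 + 13 + 149 + 1937 = 2100

σ(1937) = 2100


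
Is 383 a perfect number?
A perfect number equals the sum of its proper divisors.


Proper divisors of 383: 1
Sum = 1 = 1

No, 383 is not perfect (1 ≠ 383)


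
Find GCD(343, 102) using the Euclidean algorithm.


343 = 3 * 102 + 37
102 = 2 * 37 + 28
37 = 1 * 28 + 9
28 = 3 * 9 + 1
9 = 9 * 1 + 0
GCD = 1


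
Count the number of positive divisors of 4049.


4049 = 4049^1
d(4049) = (1+1) = 2

2 divisors


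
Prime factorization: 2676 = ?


2676 / 2 = 1338
1338 / 2 = 669
669 / 3 = 223
223 / 223 = 1
2676 = 2^2 × 3 × 223


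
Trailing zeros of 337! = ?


floor(337/5) = 67
floor(337/25) = 13
floor(337/125) = 2
Total = 82

82 trailing zeros


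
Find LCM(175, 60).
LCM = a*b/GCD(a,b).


GCD(175, 60) = 5
LCM = 175*60/5 = 10500/5 = 2100

LCM = 2100


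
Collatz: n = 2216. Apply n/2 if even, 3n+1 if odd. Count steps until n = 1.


2216 → 1108 → 554 → 277 → 832 → 416 → 208 → 104 → 52 → 26 → 13 → 40 → 20 → 10 → 5 → 16 → 8 → 4 → 2 → 1
Total steps = 19

19 steps


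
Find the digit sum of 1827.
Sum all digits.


1 + 8 + 2 + 7 = 18


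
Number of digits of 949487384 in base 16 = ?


949487384 in base 16 = 38980718
Number of digits = 8

8 digits (base 16)


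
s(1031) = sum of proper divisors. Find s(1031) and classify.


Proper divisors: 1
Sum = 1 = 1
1 < 1031 → deficient

s(1031) = 1 (deficient)


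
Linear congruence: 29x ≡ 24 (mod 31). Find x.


GCD(29, 31) = 1, unique solution
a^(-1) mod 31 = 15
x = 15 * 24 mod 31 = 19

x ≡ 19 (mod 31)


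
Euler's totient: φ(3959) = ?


3959 = 37 × 107
Prime factors: 37, 107
φ(3959) = 3959 × (1-1/37) × (1-1/107)
= 3959 × 36/37 × 106/107 = 3816

φ(3959) = 3816


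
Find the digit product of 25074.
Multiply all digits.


2 × 5 × 0 × 7 × 4 = 0


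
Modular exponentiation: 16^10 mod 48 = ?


16^1 mod 48 = 16
16^2 mod 48 = 16
16^3 mod 48 = 16
16^4 mod 48 = 16
16^5 mod 48 = 16
16^6 mod 48 = 16
16^7 mod 48 = 16
16^8 mod 48 = 16
16^9 mod 48 = 16
16^10 mod 48 = 16


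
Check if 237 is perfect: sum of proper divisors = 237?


Proper divisors of 237: 1, 3, 79
Sum = 1 + 3 + 79 = 83

No, 237 is not perfect (83 ≠ 237)


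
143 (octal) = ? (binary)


143 (base 8) = 99 (decimal)
99 (decimal) = 1100011 (base 2)


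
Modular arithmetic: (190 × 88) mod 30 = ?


190 × 88 = 16720
16720 mod 30 = 10


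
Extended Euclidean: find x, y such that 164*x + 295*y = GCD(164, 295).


Tabular extended Euclidean (each row: r = 164*s + 295*t):
r=164, s=1, t=0
r=295, s=0, t=1
q=0: r=164, s=1, t=0   [164*(1) + 295*(0) = 164]
q=1: r=131, s=-1, t=1   [164*(-1) + 295*(1) = 131]
q=1: r=33, s=2, t=-1   [164*(2) + 295*(-1) = 33]
q=3: r=32, s=-7, t=4   [164*(-7) + 295*(4) = 32]
q=1: r=1, s=9, t=-5   [164*(9) + 295*(-5) = 1]
q=32: r=0, s=-295, t=164   [164*(-295) + 295*(164) = 0]
GCD = 1; from the row with r=1: x=9, y=-5
Check: 164*(9) + 295*(-5) = 1476 - 1475 = 1

GCD = 1, x = 9, y = -5


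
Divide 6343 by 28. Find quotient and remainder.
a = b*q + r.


6343 = 28 * 226 + 15
Check: 6328 + 15 = 6343

q = 226, r = 15


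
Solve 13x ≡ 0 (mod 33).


GCD(13, 33) = 1, unique solution
a^(-1) mod 33 = 28
x = 28 * 0 mod 33 = 0

x ≡ 0 (mod 33)


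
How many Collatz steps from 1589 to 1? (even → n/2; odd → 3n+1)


1589 → 4768 → 2384 → 1192 → 596 → 298 → 149 → 448 → 224 → 112 → 56 → 28 → 14 → 7 → 22 → 11 → 34 → 17 → 52 → 26 → 13 → 40 → 20 → 10 → 5 → 16 → 8 → 4 → 2 → 1
Total steps = 29

29 steps


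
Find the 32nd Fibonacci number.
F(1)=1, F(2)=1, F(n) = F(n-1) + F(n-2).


Sequence: 1, 1, 2, 3, 5, 8, 13, 21, 34, 55, 89, 144, 233, 377, 610, 987, 1597, 2584, 4181, 6765, 10946, 17711, 28657, 46368, 75025, 121393, 196418, 317811, 514229, 832040, 1346269, 2178309
F(32) = 2178309


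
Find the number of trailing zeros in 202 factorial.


floor(202/5) = 40
floor(202/25) = 8
floor(202/125) = 1
Total = 49

49 trailing zeros


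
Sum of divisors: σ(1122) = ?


Divisors of 1122: 1, 2, 3, 6, 11, 17, 22, 33, 34, 51, 66, 102, 187, 374, 561, 1122
Sum = 1 + 2 + 3 + 6 + 11 + 17 + 22 + 33 + 34 + 51 + 66 + 102 + 187 + 374 + 561 + 1122 = 2592

σ(1122) = 2592


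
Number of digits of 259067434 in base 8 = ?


259067434 in base 8 = 1734207052
Number of digits = 10

10 digits (base 8)


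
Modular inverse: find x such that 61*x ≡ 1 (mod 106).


Use the extended Euclidean algorithm on (106, 61); each row r = 106*s + 61*t:
r=106, s=1, t=0
r=61, s=0, t=1
q=1: r=45, s=1, t=-1   [106*(1) + 61*(-1) = 45]
q=1: r=16, s=-1, t=2   [106*(-1) + 61*(2) = 16]
q=2: r=13, s=3, t=-5   [106*(3) + 61*(-5) = 13]
q=1: r=3, s=-4, t=7   [106*(-4) + 61*(7) = 3]
q=4: r=1, s=19, t=-33   [106*(19) + 61*(-33) = 1]
q=3: r=0, s=-61, t=106   [106*(-61) + 61*(106) = 0]
GCD = 1 with t = -33, so 61*(-33) ≡ 1 (mod 106)
Inverse = -33 mod 106 = 73
Check: 61 * 73 = 4453 ≡ 1 (mod 106)

61^(-1) ≡ 73 (mod 106)


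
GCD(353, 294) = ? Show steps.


353 = 1 * 294 + 59
294 = 4 * 59 + 58
59 = 1 * 58 + 1
58 = 58 * 1 + 0
GCD = 1


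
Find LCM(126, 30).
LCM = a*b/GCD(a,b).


GCD(126, 30) = 6
LCM = 126*30/6 = 3780/6 = 630

LCM = 630


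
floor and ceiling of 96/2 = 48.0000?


96/2 = 48.0000
floor = 48
ceil = 48

floor = 48, ceil = 48


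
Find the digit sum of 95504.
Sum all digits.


9 + 5 + 5 + 0 + 4 = 23


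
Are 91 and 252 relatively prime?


Euclidean algorithm:
252 = 2 * 91 + 70
91 = 1 * 70 + 21
70 = 3 * 21 + 7
21 = 3 * 7 + 0
GCD(91, 252) = 7

No, not coprime (GCD = 7)


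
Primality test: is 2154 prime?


2154 / 2 = 1077 (exact division)
2154 is NOT prime.

No, 2154 is not prime


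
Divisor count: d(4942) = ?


4942 = 2^1 × 7^1 × 353^1
d(4942) = (1+1) × (1+1) × (1+1) = 8

8 divisors


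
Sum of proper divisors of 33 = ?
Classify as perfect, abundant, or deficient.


Proper divisors: 1, 3, 11
Sum = 1 + 3 + 11 = 15
15 < 33 → deficient

s(33) = 15 (deficient)


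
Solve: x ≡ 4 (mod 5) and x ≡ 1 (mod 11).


M = 5*11 = 55
M1 = M/5 = 11, M2 = M/11 = 5
M1^(-1) mod 5 = 1, M2^(-1) mod 11 = 9
x = 4*11*1 + 1*5*9 = 89
89 mod 55 = 34
Check: 34 mod 5 = 4 ✓, 34 mod 11 = 1 ✓

x ≡ 34 (mod 55)


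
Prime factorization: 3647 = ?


3647 / 7 = 521
521 / 521 = 1
3647 = 7 × 521


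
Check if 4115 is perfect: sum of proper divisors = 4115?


Proper divisors of 4115: 1, 5, 823
Sum = 1 + 5 + 823 = 829

No, 4115 is not perfect (829 ≠ 4115)


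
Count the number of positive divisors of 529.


529 = 23^2
d(529) = (2+1) = 3

3 divisors


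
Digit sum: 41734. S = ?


4 + 1 + 7 + 3 + 4 = 19


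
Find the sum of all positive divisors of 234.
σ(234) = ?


Divisors of 234: 1, 2, 3, 6, 9, 13, 18, 26, 39, 78, 117, 234
Sum = 1 + 2 + 3 + 6 + 9 + 13 + 18 + 26 + 39 + 78 + 117 + 234 = 546

σ(234) = 546


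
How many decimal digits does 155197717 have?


155197717 has 9 digits in base 10
floor(log10(155197717)) + 1 = floor(8.1909) + 1 = 9

9 digits (base 10)


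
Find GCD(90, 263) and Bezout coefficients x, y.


Tabular extended Euclidean (each row: r = 90*s + 263*t):
r=90, s=1, t=0
r=263, s=0, t=1
q=0: r=90, s=1, t=0   [90*(1) + 263*(0) = 90]
q=2: r=83, s=-2, t=1   [90*(-2) + 263*(1) = 83]
q=1: r=7, s=3, t=-1   [90*(3) + 263*(-1) = 7]
q=11: r=6, s=-35, t=12   [90*(-35) + 263*(12) = 6]
q=1: r=1, s=38, t=-13   [90*(38) + 263*(-13) = 1]
q=6: r=0, s=-263, t=90   [90*(-263) + 263*(90) = 0]
GCD = 1; from the row with r=1: x=38, y=-13
Check: 90*(38) + 263*(-13) = 3420 - 3419 = 1

GCD = 1, x = 38, y = -13


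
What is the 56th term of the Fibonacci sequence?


Sequence: 1, 1, 2, 3, 5, 8, 13, 21, 34, 55, 89, 144, 233, 377, 610, 987, 1597, 2584, 4181, 6765, 10946, 17711, 28657, 46368, 75025, 121393, 196418, 317811, 514229, 832040, 1346269, 2178309, 3524578, 5702887, 9227465, 14930352, 24157817, 39088169, 63245986, 102334155, 165580141, 267914296, 433494437, 701408733, 1134903170, 1836311903, 2971215073, 4807526976, 7778742049, 12586269025, 20365011074, 32951280099, 53316291173, 86267571272, 139583862445, 225851433717
F(56) = 225851433717


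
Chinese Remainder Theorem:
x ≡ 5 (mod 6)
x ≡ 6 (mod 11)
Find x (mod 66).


M = 6*11 = 66
M1 = M/6 = 11, M2 = M/11 = 6
M1^(-1) mod 6 = 5, M2^(-1) mod 11 = 2
x = 5*11*5 + 6*6*2 = 347
347 mod 66 = 17
Check: 17 mod 6 = 5 ✓, 17 mod 11 = 6 ✓

x ≡ 17 (mod 66)


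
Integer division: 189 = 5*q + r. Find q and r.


189 = 5 * 37 + 4
Check: 185 + 4 = 189

q = 37, r = 4


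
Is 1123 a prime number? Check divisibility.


Check divisors up to sqrt(1123) = 33.5112
No divisors found.
1123 is prime.

Yes, 1123 is prime


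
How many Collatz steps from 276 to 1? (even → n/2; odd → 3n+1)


276 → 138 → 69 → 208 → 104 → 52 → 26 → 13 → 40 → 20 → 10 → 5 → 16 → 8 → 4 → 2 → 1
Total steps = 16

16 steps


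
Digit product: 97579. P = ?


9 × 7 × 5 × 7 × 9 = 19845


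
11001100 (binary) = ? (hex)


11001100 (base 2) = 204 (decimal)
204 (decimal) = CC (base 16)


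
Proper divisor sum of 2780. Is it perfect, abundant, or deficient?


Proper divisors: 1, 2, 4, 5, 10, 20, 139, 278, 556, 695, 1390
Sum = 1 + 2 + 4 + 5 + 10 + 20 + 139 + 278 + 556 + 695 + 1390 = 3100
3100 > 2780 → abundant

s(2780) = 3100 (abundant)


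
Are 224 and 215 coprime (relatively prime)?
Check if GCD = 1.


Euclidean algorithm:
224 = 1 * 215 + 9
215 = 23 * 9 + 8
9 = 1 * 8 + 1
8 = 8 * 1 + 0
GCD(224, 215) = 1

Yes, coprime (GCD = 1)


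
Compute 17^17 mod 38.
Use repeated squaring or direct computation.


17^1 mod 38 = 17
17^2 mod 38 = 23
17^3 mod 38 = 11
17^4 mod 38 = 35
17^5 mod 38 = 25
17^6 mod 38 = 7
17^7 mod 38 = 5
17^8 mod 38 = 9
17^9 mod 38 = 1
17^10 mod 38 = 17
17^11 mod 38 = 23
17^12 mod 38 = 11
17^13 mod 38 = 35
17^14 mod 38 = 25
17^15 mod 38 = 7
17^16 mod 38 = 5
17^17 mod 38 = 9


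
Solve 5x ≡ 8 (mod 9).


GCD(5, 9) = 1, unique solution
a^(-1) mod 9 = 2
x = 2 * 8 mod 9 = 7

x ≡ 7 (mod 9)


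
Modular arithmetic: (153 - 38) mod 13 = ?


153 - 38 = 115
115 mod 13 = 11


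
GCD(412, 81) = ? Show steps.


412 = 5 * 81 + 7
81 = 11 * 7 + 4
7 = 1 * 4 + 3
4 = 1 * 3 + 1
3 = 3 * 1 + 0
GCD = 1


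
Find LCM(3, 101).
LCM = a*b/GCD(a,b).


GCD(3, 101) = 1
LCM = 3*101/1 = 303/1 = 303

LCM = 303


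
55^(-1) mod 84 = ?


Use the extended Euclidean algorithm on (84, 55); each row r = 84*s + 55*t:
r=84, s=1, t=0
r=55, s=0, t=1
q=1: r=29, s=1, t=-1   [84*(1) + 55*(-1) = 29]
q=1: r=26, s=-1, t=2   [84*(-1) + 55*(2) = 26]
q=1: r=3, s=2, t=-3   [84*(2) + 55*(-3) = 3]
q=8: r=2, s=-17, t=26   [84*(-17) + 55*(26) = 2]
q=1: r=1, s=19, t=-29   [84*(19) + 55*(-29) = 1]
q=2: r=0, s=-55, t=84   [84*(-55) + 55*(84) = 0]
GCD = 1 with t = -29, so 55*(-29) ≡ 1 (mod 84)
Inverse = -29 mod 84 = 55
Check: 55 * 55 = 3025 ≡ 1 (mod 84)

55^(-1) ≡ 55 (mod 84)


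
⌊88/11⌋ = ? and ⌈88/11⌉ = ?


88/11 = 8.0000
floor = 8
ceil = 8

floor = 8, ceil = 8


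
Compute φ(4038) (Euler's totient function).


4038 = 2 × 3 × 673
Prime factors: 2, 3, 673
φ(4038) = 4038 × (1-1/2) × (1-1/3) × (1-1/673)
= 4038 × 1/2 × 2/3 × 672/673 = 1344

φ(4038) = 1344


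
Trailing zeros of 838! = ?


floor(838/5) = 167
floor(838/25) = 33
floor(838/125) = 6
floor(838/625) = 1
Total = 207

207 trailing zeros


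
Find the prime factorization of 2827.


2827 / 11 = 257
257 / 257 = 1
2827 = 11 × 257


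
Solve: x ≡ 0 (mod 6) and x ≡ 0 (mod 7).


M = 6*7 = 42
M1 = M/6 = 7, M2 = M/7 = 6
M1^(-1) mod 6 = 1, M2^(-1) mod 7 = 6
x = 0*7*1 + 0*6*6 = 0
0 mod 42 = 0
Check: 0 mod 6 = 0 ✓, 0 mod 7 = 0 ✓

x ≡ 0 (mod 42)


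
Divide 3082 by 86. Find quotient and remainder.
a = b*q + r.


3082 = 86 * 35 + 72
Check: 3010 + 72 = 3082

q = 35, r = 72


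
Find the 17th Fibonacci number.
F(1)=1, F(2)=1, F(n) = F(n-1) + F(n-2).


Sequence: 1, 1, 2, 3, 5, 8, 13, 21, 34, 55, 89, 144, 233, 377, 610, 987, 1597
F(17) = 1597


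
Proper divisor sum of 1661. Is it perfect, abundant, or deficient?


Proper divisors: 1, 11, 151
Sum = 1 + 11 + 151 = 163
163 < 1661 → deficient

s(1661) = 163 (deficient)


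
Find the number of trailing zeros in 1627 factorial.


floor(1627/5) = 325
floor(1627/25) = 65
floor(1627/125) = 13
floor(1627/625) = 2
Total = 405

405 trailing zeros


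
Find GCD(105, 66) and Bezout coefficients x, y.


Tabular extended Euclidean (each row: r = 105*s + 66*t):
r=105, s=1, t=0
r=66, s=0, t=1
q=1: r=39, s=1, t=-1   [105*(1) + 66*(-1) = 39]
q=1: r=27, s=-1, t=2   [105*(-1) + 66*(2) = 27]
q=1: r=12, s=2, t=-3   [105*(2) + 66*(-3) = 12]
q=2: r=3, s=-5, t=8   [105*(-5) + 66*(8) = 3]
q=4: r=0, s=22, t=-35   [105*(22) + 66*(-35) = 0]
GCD = 3; from the row with r=3: x=-5, y=8
Check: 105*(-5) + 66*(8) = -525 + 528 = 3

GCD = 3, x = -5, y = 8


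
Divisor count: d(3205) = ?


3205 = 5^1 × 641^1
d(3205) = (1+1) × (1+1) = 4

4 divisors


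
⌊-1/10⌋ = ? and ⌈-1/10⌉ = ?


-1/10 = -0.1000
floor = -1
ceil = 0

floor = -1, ceil = 0


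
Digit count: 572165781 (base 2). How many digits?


572165781 in base 2 = 100010000110101000111010010101
Number of digits = 30

30 digits (base 2)


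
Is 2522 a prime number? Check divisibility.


2522 / 2 = 1261 (exact division)
2522 is NOT prime.

No, 2522 is not prime


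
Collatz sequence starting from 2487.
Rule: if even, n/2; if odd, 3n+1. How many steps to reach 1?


2487 → 7462 → 3731 → 11194 → 5597 → 16792 → 8396 → 4198 → 2099 → 6298 → 3149 → 9448 → 4724 → 2362 → 1181 → 3544 → 1772 → 886 → 443 → 1330 → 665 → 1996 → 998 → 499 → 1498 → 749 → 2248 → 1124 → 562 → 281 → 844 → 422 → 211 → 634 → 317 → 952 → 476 → 238 → 119 → 358 → 179 → 538 → 269 → 808 → 404 → 202 → 101 → 304 → 152 → 76 → 38 → 19 → 58 → 29 → 88 → 44 → 22 → 11 → 34 → 17 → 52 → 26 → 13 → 40 → 20 → 10 → 5 → 16 → 8 → 4 → 2 → 1
Total steps = 71

71 steps


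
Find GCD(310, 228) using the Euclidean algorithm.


310 = 1 * 228 + 82
228 = 2 * 82 + 64
82 = 1 * 64 + 18
64 = 3 * 18 + 10
18 = 1 * 10 + 8
10 = 1 * 8 + 2
8 = 4 * 2 + 0
GCD = 2


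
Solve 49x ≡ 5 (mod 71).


GCD(49, 71) = 1, unique solution
a^(-1) mod 71 = 29
x = 29 * 5 mod 71 = 3

x ≡ 3 (mod 71)


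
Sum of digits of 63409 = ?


6 + 3 + 4 + 0 + 9 = 22


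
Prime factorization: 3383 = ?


3383 / 17 = 199
199 / 199 = 1
3383 = 17 × 199


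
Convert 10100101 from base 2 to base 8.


10100101 (base 2) = 165 (decimal)
165 (decimal) = 245 (base 8)


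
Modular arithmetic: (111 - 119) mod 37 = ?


111 - 119 = -8
-8 mod 37 = 29


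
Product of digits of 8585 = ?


8 × 5 × 8 × 5 = 1600


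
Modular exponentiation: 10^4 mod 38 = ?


10^1 mod 38 = 10
10^2 mod 38 = 24
10^3 mod 38 = 12
10^4 mod 38 = 6


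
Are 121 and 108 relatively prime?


Euclidean algorithm:
121 = 1 * 108 + 13
108 = 8 * 13 + 4
13 = 3 * 4 + 1
4 = 4 * 1 + 0
GCD(121, 108) = 1

Yes, coprime (GCD = 1)


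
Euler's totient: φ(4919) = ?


4919 = 4919
Prime factors: 4919
φ(4919) = 4919 × (1-1/4919)
= 4919 × 4918/4919 = 4918

φ(4919) = 4918


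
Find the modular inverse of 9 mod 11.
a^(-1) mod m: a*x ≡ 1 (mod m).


Use the extended Euclidean algorithm on (11, 9); each row r = 11*s + 9*t:
r=11, s=1, t=0
r=9, s=0, t=1
q=1: r=2, s=1, t=-1   [11*(1) + 9*(-1) = 2]
q=4: r=1, s=-4, t=5   [11*(-4) + 9*(5) = 1]
q=2: r=0, s=9, t=-11   [11*(9) + 9*(-11) = 0]
GCD = 1 with t = 5, so 9*(5) ≡ 1 (mod 11)
Inverse = 5 mod 11 = 5
Check: 9 * 5 = 45 ≡ 1 (mod 11)

9^(-1) ≡ 5 (mod 11)


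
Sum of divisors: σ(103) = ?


Divisors of 103: 1, 103
Sum = 1 + 103 = 104

σ(103) = 104


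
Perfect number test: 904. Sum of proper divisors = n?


Proper divisors of 904: 1, 2, 4, 8, 113, 226, 452
Sum = 1 + 2 + 4 + 8 + 113 + 226 + 452 = 806

No, 904 is not perfect (806 ≠ 904)


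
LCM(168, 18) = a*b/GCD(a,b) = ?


GCD(168, 18) = 6
LCM = 168*18/6 = 3024/6 = 504

LCM = 504


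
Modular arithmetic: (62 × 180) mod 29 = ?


62 × 180 = 11160
11160 mod 29 = 24


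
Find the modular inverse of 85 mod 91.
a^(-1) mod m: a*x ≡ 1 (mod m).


Use the extended Euclidean algorithm on (91, 85); each row r = 91*s + 85*t:
r=91, s=1, t=0
r=85, s=0, t=1
q=1: r=6, s=1, t=-1   [91*(1) + 85*(-1) = 6]
q=14: r=1, s=-14, t=15   [91*(-14) + 85*(15) = 1]
q=6: r=0, s=85, t=-91   [91*(85) + 85*(-91) = 0]
GCD = 1 with t = 15, so 85*(15) ≡ 1 (mod 91)
Inverse = 15 mod 91 = 15
Check: 85 * 15 = 1275 ≡ 1 (mod 91)

85^(-1) ≡ 15 (mod 91)


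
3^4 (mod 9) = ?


3^1 mod 9 = 3
3^2 mod 9 = 0
3^3 mod 9 = 0
3^4 mod 9 = 0


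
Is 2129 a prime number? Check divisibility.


Check divisors up to sqrt(2129) = 46.1411
No divisors found.
2129 is prime.

Yes, 2129 is prime


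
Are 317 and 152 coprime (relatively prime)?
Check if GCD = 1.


Euclidean algorithm:
317 = 2 * 152 + 13
152 = 11 * 13 + 9
13 = 1 * 9 + 4
9 = 2 * 4 + 1
4 = 4 * 1 + 0
GCD(317, 152) = 1

Yes, coprime (GCD = 1)


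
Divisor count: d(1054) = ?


1054 = 2^1 × 17^1 × 31^1
d(1054) = (1+1) × (1+1) × (1+1) = 8

8 divisors


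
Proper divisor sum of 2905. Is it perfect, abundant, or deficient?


Proper divisors: 1, 5, 7, 35, 83, 415, 581
Sum = 1 + 5 + 7 + 35 + 83 + 415 + 581 = 1127
1127 < 2905 → deficient

s(2905) = 1127 (deficient)


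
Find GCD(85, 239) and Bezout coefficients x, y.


Tabular extended Euclidean (each row: r = 85*s + 239*t):
r=85, s=1, t=0
r=239, s=0, t=1
q=0: r=85, s=1, t=0   [85*(1) + 239*(0) = 85]
q=2: r=69, s=-2, t=1   [85*(-2) + 239*(1) = 69]
q=1: r=16, s=3, t=-1   [85*(3) + 239*(-1) = 16]
q=4: r=5, s=-14, t=5   [85*(-14) + 239*(5) = 5]
q=3: r=1, s=45, t=-16   [85*(45) + 239*(-16) = 1]
q=5: r=0, s=-239, t=85   [85*(-239) + 239*(85) = 0]
GCD = 1; from the row with r=1: x=45, y=-16
Check: 85*(45) + 239*(-16) = 3825 - 3824 = 1

GCD = 1, x = 45, y = -16
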